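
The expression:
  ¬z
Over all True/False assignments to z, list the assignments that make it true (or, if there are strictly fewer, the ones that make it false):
is true only for:
  z=False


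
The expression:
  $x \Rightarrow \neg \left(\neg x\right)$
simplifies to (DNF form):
$\text{True}$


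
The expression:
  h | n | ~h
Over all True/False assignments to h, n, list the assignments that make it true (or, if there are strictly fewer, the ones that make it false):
is always true.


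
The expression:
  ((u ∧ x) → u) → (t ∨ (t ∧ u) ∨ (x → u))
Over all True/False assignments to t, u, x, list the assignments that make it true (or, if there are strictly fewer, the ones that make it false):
is false only for:
  t=False, u=False, x=True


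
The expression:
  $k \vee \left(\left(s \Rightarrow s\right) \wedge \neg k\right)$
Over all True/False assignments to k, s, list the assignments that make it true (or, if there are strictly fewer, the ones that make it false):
is always true.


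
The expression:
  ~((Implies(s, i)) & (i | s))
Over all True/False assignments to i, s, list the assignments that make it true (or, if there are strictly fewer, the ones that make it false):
is true only for:
  i=False, s=False;
  i=False, s=True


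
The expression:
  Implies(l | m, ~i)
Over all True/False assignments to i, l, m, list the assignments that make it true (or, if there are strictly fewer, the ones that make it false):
is false only for:
  i=True, l=False, m=True;
  i=True, l=True, m=False;
  i=True, l=True, m=True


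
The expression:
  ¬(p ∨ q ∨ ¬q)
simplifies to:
False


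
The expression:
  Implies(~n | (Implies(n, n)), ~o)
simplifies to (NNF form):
~o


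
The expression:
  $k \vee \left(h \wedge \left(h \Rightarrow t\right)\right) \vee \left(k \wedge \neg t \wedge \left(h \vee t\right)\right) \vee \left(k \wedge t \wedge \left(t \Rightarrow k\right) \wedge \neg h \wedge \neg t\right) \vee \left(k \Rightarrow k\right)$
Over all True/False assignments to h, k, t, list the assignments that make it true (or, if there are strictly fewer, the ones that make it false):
is always true.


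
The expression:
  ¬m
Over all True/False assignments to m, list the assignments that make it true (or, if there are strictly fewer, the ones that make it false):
is true only for:
  m=False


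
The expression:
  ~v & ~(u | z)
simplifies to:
~u & ~v & ~z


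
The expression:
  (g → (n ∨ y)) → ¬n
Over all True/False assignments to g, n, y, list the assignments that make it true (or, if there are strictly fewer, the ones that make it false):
is true only for:
  g=False, n=False, y=False;
  g=False, n=False, y=True;
  g=True, n=False, y=False;
  g=True, n=False, y=True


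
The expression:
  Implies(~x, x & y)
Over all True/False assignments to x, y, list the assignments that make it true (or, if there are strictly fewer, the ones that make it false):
is true only for:
  x=True, y=False;
  x=True, y=True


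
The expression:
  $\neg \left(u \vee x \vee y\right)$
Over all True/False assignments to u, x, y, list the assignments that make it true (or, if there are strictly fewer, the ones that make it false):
is true only for:
  u=False, x=False, y=False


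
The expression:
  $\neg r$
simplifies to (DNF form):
$\neg r$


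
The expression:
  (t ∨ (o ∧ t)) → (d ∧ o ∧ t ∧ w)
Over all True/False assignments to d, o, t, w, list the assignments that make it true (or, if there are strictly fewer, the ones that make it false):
is false only for:
  d=False, o=False, t=True, w=False;
  d=False, o=False, t=True, w=True;
  d=False, o=True, t=True, w=False;
  d=False, o=True, t=True, w=True;
  d=True, o=False, t=True, w=False;
  d=True, o=False, t=True, w=True;
  d=True, o=True, t=True, w=False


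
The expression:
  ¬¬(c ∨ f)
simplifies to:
c ∨ f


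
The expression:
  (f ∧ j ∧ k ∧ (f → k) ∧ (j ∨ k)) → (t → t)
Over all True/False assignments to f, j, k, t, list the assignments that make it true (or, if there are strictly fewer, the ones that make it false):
is always true.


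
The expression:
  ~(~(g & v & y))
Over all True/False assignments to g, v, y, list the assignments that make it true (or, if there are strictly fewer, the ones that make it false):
is true only for:
  g=True, v=True, y=True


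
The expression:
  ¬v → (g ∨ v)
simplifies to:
g ∨ v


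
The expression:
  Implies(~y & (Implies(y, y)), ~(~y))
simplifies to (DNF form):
y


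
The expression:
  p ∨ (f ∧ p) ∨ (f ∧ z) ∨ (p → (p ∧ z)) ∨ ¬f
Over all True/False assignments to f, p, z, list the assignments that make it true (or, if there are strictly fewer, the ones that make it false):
is always true.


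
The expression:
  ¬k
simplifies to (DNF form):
¬k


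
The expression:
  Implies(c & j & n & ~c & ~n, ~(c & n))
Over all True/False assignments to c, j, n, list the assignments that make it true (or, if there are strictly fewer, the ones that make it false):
is always true.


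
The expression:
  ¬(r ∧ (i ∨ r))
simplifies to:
¬r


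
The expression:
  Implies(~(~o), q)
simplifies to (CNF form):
q | ~o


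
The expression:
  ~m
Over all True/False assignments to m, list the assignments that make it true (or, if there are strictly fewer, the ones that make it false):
is true only for:
  m=False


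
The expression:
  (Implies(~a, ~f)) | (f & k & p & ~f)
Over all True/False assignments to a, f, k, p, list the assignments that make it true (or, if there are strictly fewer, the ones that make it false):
is false only for:
  a=False, f=True, k=False, p=False;
  a=False, f=True, k=False, p=True;
  a=False, f=True, k=True, p=False;
  a=False, f=True, k=True, p=True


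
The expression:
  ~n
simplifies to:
~n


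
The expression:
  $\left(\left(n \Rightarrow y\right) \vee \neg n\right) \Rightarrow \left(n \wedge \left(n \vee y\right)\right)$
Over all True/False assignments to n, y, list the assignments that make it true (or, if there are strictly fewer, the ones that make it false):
is true only for:
  n=True, y=False;
  n=True, y=True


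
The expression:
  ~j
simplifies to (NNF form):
~j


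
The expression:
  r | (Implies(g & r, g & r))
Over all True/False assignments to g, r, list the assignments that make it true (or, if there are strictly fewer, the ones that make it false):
is always true.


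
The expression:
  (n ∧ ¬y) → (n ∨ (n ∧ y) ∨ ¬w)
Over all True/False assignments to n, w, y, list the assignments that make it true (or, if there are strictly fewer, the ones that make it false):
is always true.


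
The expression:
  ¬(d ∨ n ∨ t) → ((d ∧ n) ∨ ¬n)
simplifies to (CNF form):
True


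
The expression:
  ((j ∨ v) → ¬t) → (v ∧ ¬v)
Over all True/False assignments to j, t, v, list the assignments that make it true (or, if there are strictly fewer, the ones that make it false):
is true only for:
  j=False, t=True, v=True;
  j=True, t=True, v=False;
  j=True, t=True, v=True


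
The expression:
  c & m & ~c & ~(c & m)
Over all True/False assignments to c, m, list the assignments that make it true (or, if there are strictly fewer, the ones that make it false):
is never true.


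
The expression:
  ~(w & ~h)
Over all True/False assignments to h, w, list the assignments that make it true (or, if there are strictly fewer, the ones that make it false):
is false only for:
  h=False, w=True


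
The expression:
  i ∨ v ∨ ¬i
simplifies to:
True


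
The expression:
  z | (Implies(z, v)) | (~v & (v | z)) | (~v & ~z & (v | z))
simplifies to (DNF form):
True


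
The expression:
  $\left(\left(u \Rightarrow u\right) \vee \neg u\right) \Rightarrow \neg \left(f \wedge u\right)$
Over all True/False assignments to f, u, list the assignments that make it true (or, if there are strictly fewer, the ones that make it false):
is false only for:
  f=True, u=True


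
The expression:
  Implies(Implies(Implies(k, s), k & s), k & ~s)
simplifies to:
~k | ~s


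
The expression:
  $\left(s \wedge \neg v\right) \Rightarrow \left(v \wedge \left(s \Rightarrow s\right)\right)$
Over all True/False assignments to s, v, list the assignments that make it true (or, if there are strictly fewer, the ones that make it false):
is false only for:
  s=True, v=False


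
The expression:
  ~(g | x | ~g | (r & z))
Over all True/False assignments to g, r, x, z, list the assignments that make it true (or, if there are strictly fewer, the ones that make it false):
is never true.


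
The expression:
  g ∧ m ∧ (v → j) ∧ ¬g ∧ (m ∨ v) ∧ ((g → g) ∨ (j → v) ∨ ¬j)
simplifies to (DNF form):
False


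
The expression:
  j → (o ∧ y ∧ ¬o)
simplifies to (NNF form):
¬j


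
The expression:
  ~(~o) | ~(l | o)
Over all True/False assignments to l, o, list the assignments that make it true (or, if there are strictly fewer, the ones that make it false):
is false only for:
  l=True, o=False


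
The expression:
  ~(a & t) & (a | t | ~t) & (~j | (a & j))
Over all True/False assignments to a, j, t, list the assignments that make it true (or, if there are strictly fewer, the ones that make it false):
is true only for:
  a=False, j=False, t=False;
  a=False, j=False, t=True;
  a=True, j=False, t=False;
  a=True, j=True, t=False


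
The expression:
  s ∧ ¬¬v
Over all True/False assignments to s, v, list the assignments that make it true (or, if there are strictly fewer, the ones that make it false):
is true only for:
  s=True, v=True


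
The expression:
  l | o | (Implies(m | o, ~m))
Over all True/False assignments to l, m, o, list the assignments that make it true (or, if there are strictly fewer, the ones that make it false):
is false only for:
  l=False, m=True, o=False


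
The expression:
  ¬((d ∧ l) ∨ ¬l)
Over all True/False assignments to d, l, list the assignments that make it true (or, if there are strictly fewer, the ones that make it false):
is true only for:
  d=False, l=True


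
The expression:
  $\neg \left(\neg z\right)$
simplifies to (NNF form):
$z$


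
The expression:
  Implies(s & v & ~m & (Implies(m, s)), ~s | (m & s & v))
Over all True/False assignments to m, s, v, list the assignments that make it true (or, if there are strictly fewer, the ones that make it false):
is false only for:
  m=False, s=True, v=True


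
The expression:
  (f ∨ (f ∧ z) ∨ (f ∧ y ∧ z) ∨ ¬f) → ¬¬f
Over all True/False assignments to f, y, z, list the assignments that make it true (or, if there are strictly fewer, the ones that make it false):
is true only for:
  f=True, y=False, z=False;
  f=True, y=False, z=True;
  f=True, y=True, z=False;
  f=True, y=True, z=True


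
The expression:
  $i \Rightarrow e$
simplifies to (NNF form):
$e \vee \neg i$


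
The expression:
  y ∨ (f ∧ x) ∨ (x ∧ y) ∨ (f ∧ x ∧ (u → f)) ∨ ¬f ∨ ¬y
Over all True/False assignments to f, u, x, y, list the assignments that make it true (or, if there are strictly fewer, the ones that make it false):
is always true.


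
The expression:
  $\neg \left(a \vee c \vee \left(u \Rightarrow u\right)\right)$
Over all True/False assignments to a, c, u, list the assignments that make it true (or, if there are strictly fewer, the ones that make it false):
is never true.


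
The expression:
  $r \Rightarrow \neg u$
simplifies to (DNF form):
$\neg r \vee \neg u$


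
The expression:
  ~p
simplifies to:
~p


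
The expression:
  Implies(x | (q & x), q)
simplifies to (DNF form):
q | ~x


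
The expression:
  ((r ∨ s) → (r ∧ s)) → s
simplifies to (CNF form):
r ∨ s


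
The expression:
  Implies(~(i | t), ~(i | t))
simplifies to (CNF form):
True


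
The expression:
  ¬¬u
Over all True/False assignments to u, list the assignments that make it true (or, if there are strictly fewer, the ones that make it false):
is true only for:
  u=True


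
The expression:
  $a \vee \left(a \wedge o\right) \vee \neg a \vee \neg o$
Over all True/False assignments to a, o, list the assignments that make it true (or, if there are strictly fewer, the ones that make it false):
is always true.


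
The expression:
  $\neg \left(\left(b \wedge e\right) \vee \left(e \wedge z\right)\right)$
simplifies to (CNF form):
$\left(\neg b \vee \neg e\right) \wedge \left(\neg e \vee \neg z\right)$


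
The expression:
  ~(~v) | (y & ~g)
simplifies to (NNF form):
v | (y & ~g)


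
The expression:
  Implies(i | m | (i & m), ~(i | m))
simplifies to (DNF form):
~i & ~m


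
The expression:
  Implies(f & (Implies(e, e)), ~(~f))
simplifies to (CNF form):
True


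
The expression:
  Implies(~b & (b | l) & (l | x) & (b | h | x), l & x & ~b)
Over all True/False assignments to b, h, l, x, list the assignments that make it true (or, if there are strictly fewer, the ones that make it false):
is false only for:
  b=False, h=True, l=True, x=False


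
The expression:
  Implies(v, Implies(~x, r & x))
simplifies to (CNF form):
x | ~v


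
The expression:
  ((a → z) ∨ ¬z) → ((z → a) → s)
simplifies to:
s ∨ (z ∧ ¬a)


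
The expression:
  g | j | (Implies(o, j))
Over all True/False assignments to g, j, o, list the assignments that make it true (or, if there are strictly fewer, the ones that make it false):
is false only for:
  g=False, j=False, o=True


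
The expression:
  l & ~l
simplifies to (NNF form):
False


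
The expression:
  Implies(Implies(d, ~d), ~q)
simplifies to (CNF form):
d | ~q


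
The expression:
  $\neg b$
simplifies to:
$\neg b$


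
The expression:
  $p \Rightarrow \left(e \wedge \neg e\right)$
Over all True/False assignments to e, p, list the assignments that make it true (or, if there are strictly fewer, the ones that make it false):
is true only for:
  e=False, p=False;
  e=True, p=False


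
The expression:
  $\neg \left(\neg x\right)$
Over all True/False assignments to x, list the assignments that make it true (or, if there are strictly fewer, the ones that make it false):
is true only for:
  x=True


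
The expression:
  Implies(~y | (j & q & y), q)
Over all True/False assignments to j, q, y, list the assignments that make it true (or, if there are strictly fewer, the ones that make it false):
is false only for:
  j=False, q=False, y=False;
  j=True, q=False, y=False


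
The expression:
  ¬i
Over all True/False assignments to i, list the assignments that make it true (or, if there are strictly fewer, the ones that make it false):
is true only for:
  i=False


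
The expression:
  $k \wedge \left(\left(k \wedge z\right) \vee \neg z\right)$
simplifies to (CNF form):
$k$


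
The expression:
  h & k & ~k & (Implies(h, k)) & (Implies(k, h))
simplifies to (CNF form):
False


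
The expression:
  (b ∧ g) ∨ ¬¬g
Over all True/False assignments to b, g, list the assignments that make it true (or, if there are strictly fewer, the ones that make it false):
is true only for:
  b=False, g=True;
  b=True, g=True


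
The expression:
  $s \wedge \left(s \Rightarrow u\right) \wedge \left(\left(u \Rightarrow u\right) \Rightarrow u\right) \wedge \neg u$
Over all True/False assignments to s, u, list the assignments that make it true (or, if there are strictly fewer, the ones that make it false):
is never true.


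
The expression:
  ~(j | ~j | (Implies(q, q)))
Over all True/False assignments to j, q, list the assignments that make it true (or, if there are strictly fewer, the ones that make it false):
is never true.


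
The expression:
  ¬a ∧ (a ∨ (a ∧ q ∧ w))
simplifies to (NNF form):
False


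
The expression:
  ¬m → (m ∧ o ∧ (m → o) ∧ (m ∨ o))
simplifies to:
m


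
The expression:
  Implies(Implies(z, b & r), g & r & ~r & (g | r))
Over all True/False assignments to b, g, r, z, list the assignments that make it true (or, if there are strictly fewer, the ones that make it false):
is true only for:
  b=False, g=False, r=False, z=True;
  b=False, g=False, r=True, z=True;
  b=False, g=True, r=False, z=True;
  b=False, g=True, r=True, z=True;
  b=True, g=False, r=False, z=True;
  b=True, g=True, r=False, z=True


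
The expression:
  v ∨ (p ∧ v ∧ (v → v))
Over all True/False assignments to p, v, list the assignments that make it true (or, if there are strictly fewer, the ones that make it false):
is true only for:
  p=False, v=True;
  p=True, v=True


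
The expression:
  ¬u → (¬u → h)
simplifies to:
h ∨ u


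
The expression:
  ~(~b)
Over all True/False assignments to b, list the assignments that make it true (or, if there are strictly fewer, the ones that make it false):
is true only for:
  b=True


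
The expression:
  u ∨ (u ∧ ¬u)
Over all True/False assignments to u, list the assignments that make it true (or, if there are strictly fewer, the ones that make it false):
is true only for:
  u=True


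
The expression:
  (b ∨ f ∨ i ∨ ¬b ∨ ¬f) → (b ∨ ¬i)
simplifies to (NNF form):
b ∨ ¬i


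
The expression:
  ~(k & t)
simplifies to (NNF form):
~k | ~t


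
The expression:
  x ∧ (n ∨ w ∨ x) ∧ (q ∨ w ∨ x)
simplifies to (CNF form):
x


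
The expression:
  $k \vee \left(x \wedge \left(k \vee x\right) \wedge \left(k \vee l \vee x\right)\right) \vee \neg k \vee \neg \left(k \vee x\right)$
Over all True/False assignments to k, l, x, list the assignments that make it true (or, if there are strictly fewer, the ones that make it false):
is always true.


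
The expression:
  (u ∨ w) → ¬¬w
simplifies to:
w ∨ ¬u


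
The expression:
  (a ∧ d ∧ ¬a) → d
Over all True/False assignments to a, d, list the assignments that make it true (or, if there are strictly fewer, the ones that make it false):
is always true.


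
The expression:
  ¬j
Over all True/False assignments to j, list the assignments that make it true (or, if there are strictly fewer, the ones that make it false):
is true only for:
  j=False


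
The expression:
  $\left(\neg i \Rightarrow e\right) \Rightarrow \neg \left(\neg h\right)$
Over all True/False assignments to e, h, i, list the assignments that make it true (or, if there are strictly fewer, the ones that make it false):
is false only for:
  e=False, h=False, i=True;
  e=True, h=False, i=False;
  e=True, h=False, i=True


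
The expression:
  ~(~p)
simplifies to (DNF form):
p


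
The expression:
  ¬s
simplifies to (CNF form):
¬s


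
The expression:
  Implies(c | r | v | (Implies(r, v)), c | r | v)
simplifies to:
c | r | v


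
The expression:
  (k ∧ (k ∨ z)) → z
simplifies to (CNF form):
z ∨ ¬k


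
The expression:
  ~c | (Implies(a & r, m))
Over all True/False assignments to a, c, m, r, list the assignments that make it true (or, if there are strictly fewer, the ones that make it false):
is false only for:
  a=True, c=True, m=False, r=True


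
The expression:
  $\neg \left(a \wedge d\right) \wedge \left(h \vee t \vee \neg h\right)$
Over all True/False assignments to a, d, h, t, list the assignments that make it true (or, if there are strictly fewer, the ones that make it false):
is false only for:
  a=True, d=True, h=False, t=False;
  a=True, d=True, h=False, t=True;
  a=True, d=True, h=True, t=False;
  a=True, d=True, h=True, t=True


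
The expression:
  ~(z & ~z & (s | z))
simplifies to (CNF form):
True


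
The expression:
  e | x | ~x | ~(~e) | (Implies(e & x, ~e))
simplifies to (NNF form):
True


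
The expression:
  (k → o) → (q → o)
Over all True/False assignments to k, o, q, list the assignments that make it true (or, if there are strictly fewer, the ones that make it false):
is false only for:
  k=False, o=False, q=True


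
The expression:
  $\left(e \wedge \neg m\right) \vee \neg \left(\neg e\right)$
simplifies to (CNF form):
$e$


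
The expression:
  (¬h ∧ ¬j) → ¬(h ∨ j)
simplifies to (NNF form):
True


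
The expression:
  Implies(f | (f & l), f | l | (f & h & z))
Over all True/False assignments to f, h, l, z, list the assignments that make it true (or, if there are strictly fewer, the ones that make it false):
is always true.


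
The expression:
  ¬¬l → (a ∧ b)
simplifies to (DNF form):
(a ∧ b) ∨ ¬l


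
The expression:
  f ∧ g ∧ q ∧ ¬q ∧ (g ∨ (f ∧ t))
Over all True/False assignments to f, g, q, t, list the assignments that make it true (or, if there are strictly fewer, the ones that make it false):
is never true.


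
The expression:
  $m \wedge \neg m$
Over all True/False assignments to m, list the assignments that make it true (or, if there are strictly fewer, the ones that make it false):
is never true.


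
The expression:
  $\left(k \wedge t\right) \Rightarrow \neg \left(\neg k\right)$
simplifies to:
$\text{True}$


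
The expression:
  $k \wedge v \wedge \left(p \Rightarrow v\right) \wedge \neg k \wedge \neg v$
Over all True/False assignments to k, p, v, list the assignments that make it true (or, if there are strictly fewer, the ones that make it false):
is never true.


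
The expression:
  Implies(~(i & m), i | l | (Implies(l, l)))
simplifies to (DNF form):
True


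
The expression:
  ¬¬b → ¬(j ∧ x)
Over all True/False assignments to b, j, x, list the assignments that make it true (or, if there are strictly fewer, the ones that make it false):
is false only for:
  b=True, j=True, x=True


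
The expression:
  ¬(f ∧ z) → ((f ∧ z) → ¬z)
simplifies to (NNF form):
True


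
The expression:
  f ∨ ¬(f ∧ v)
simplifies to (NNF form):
True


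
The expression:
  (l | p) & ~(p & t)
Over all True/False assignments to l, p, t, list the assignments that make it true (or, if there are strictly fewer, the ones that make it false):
is true only for:
  l=False, p=True, t=False;
  l=True, p=False, t=False;
  l=True, p=False, t=True;
  l=True, p=True, t=False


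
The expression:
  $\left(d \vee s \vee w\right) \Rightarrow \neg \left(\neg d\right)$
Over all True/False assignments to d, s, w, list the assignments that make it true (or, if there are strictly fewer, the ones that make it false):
is false only for:
  d=False, s=False, w=True;
  d=False, s=True, w=False;
  d=False, s=True, w=True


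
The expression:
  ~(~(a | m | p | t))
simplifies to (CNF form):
a | m | p | t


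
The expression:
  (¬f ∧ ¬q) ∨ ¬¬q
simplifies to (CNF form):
q ∨ ¬f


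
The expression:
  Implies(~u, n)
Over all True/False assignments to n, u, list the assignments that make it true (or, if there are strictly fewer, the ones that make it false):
is false only for:
  n=False, u=False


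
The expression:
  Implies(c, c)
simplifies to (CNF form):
True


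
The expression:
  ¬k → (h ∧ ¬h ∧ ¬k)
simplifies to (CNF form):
k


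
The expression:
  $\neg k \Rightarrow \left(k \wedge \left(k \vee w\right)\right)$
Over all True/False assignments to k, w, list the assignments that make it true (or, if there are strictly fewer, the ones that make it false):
is true only for:
  k=True, w=False;
  k=True, w=True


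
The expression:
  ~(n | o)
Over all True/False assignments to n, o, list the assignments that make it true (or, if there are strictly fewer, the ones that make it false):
is true only for:
  n=False, o=False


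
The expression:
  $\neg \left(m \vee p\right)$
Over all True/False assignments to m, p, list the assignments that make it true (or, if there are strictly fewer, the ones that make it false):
is true only for:
  m=False, p=False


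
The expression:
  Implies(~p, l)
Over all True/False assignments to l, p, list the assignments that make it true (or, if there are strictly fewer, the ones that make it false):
is false only for:
  l=False, p=False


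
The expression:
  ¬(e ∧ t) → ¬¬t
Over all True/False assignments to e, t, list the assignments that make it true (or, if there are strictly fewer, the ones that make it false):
is true only for:
  e=False, t=True;
  e=True, t=True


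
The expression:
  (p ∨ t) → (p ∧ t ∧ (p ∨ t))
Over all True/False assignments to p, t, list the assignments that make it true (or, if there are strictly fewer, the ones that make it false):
is true only for:
  p=False, t=False;
  p=True, t=True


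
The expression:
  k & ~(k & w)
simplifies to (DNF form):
k & ~w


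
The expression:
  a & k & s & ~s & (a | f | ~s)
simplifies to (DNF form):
False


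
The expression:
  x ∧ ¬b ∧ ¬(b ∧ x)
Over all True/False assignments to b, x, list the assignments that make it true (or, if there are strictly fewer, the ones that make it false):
is true only for:
  b=False, x=True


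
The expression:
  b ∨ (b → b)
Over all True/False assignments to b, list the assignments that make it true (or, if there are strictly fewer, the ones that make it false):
is always true.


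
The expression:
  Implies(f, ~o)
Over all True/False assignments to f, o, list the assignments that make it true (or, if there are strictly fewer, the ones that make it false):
is false only for:
  f=True, o=True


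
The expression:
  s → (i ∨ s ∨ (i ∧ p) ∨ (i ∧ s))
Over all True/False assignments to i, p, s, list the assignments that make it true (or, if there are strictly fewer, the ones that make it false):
is always true.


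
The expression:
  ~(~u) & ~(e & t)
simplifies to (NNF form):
u & (~e | ~t)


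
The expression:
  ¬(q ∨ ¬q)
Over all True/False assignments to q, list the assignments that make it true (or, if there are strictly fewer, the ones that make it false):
is never true.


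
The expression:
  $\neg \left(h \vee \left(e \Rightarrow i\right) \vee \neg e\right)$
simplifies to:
$e \wedge \neg h \wedge \neg i$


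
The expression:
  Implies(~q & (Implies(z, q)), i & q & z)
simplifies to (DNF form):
q | z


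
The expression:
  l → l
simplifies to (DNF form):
True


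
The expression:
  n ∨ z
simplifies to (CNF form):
n ∨ z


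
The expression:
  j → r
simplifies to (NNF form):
r ∨ ¬j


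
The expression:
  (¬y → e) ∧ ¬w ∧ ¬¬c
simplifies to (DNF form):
(c ∧ e ∧ ¬w) ∨ (c ∧ y ∧ ¬w)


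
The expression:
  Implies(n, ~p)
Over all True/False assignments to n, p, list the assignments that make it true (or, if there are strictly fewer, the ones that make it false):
is false only for:
  n=True, p=True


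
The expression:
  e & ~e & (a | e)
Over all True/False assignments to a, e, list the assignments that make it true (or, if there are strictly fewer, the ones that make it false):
is never true.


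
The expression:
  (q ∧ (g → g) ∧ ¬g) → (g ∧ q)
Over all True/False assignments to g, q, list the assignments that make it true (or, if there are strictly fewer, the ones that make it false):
is false only for:
  g=False, q=True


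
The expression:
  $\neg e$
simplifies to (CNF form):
$\neg e$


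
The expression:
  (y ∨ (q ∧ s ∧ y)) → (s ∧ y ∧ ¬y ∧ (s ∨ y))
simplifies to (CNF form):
¬y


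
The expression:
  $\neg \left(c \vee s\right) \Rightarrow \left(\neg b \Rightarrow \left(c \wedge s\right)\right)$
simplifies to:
$b \vee c \vee s$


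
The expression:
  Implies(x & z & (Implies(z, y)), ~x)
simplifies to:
~x | ~y | ~z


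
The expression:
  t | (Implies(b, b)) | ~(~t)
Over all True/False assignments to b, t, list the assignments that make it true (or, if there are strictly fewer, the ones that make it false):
is always true.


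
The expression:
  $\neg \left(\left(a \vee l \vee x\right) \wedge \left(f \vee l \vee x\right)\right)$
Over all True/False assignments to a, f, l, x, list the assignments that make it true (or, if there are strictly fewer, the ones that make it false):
is true only for:
  a=False, f=False, l=False, x=False;
  a=False, f=True, l=False, x=False;
  a=True, f=False, l=False, x=False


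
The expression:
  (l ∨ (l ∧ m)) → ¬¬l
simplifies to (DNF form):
True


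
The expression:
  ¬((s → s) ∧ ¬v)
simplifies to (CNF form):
v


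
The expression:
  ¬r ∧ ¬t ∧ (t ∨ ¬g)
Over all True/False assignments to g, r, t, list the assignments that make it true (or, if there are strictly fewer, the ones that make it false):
is true only for:
  g=False, r=False, t=False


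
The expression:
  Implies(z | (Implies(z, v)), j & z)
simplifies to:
j & z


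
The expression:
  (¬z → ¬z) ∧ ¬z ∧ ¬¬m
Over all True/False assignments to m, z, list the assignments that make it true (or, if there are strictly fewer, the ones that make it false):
is true only for:
  m=True, z=False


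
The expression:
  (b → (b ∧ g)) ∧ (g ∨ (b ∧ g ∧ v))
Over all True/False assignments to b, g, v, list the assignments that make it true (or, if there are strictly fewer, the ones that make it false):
is true only for:
  b=False, g=True, v=False;
  b=False, g=True, v=True;
  b=True, g=True, v=False;
  b=True, g=True, v=True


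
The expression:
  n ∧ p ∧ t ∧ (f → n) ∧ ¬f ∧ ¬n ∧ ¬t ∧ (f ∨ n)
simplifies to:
False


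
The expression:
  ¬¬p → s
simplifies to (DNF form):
s ∨ ¬p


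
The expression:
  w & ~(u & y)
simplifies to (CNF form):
w & (~u | ~y)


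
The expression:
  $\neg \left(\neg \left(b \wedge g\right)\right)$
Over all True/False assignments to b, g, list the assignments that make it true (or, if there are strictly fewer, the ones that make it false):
is true only for:
  b=True, g=True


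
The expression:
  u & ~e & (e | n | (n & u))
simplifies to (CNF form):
n & u & ~e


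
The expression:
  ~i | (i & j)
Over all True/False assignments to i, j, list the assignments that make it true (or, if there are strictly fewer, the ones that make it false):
is false only for:
  i=True, j=False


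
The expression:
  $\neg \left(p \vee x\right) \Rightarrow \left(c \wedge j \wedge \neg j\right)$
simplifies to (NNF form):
$p \vee x$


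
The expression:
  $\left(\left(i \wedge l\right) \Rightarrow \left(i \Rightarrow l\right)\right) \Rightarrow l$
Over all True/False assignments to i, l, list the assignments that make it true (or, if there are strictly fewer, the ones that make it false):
is true only for:
  i=False, l=True;
  i=True, l=True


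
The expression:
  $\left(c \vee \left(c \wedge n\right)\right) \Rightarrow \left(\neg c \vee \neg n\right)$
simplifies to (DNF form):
$\neg c \vee \neg n$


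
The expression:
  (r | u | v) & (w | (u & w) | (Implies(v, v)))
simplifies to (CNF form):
r | u | v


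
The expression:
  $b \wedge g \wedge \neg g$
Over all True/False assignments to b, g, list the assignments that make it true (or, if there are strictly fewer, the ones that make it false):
is never true.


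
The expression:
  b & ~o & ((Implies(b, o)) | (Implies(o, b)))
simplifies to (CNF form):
b & ~o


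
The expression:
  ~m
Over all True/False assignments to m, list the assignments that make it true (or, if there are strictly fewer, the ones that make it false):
is true only for:
  m=False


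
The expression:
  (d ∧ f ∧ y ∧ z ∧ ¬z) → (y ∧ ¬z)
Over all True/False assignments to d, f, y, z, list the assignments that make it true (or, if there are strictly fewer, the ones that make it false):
is always true.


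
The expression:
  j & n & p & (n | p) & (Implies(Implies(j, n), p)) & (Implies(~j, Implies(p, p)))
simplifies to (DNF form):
j & n & p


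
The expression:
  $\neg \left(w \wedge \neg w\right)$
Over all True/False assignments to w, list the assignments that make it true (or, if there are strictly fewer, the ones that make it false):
is always true.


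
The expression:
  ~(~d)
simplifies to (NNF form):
d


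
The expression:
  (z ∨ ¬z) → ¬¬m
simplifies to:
m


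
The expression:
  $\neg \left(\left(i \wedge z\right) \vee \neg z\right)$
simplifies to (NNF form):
$z \wedge \neg i$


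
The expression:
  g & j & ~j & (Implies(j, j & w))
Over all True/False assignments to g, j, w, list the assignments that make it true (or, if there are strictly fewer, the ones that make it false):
is never true.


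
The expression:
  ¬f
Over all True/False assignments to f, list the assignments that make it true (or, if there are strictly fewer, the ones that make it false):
is true only for:
  f=False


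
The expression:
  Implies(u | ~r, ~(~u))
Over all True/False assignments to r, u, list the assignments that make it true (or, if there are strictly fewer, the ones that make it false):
is false only for:
  r=False, u=False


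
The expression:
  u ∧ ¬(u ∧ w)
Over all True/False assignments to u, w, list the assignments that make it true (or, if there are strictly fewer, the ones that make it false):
is true only for:
  u=True, w=False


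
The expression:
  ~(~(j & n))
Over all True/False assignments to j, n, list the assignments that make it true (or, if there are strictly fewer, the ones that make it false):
is true only for:
  j=True, n=True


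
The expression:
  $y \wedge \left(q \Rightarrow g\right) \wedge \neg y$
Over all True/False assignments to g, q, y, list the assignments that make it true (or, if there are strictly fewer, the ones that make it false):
is never true.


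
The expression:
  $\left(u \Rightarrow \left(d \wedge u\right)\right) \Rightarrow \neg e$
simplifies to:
$\left(u \wedge \neg d\right) \vee \neg e$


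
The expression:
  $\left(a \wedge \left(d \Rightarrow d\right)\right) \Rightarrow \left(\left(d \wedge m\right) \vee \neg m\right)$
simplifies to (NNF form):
$d \vee \neg a \vee \neg m$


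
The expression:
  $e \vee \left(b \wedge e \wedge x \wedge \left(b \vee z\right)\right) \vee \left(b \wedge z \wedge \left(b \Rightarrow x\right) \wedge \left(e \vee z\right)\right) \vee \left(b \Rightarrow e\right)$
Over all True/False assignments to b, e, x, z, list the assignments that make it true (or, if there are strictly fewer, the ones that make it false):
is false only for:
  b=True, e=False, x=False, z=False;
  b=True, e=False, x=False, z=True;
  b=True, e=False, x=True, z=False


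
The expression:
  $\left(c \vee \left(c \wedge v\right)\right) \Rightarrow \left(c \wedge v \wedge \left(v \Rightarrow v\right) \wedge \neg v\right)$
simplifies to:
$\neg c$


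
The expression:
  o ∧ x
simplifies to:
o ∧ x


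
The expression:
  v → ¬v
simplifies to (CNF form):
¬v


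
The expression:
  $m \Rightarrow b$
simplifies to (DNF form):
$b \vee \neg m$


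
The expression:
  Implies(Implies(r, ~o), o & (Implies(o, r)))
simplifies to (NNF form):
o & r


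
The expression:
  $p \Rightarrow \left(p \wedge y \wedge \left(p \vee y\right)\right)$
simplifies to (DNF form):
$y \vee \neg p$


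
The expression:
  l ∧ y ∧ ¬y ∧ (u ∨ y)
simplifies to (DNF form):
False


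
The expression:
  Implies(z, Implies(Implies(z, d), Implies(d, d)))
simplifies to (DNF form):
True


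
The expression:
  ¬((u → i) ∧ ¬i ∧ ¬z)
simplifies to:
i ∨ u ∨ z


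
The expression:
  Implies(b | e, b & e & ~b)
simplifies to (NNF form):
~b & ~e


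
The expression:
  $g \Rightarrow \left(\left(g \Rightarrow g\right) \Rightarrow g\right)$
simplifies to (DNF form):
$\text{True}$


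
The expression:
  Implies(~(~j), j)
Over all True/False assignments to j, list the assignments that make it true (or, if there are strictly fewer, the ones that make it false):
is always true.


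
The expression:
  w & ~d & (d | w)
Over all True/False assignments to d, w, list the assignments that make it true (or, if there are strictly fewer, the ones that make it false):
is true only for:
  d=False, w=True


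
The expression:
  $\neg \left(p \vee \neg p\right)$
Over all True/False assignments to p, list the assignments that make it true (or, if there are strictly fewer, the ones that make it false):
is never true.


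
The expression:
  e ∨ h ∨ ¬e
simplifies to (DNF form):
True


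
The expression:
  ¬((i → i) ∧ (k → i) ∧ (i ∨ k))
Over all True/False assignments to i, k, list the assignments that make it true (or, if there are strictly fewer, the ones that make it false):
is true only for:
  i=False, k=False;
  i=False, k=True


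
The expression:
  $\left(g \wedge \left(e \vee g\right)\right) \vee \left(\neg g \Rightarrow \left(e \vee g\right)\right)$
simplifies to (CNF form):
$e \vee g$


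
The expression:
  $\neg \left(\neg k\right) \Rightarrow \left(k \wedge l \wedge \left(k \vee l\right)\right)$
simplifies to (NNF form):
$l \vee \neg k$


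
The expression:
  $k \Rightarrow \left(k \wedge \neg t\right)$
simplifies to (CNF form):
$\neg k \vee \neg t$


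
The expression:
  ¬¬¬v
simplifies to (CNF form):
¬v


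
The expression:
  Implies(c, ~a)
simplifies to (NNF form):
~a | ~c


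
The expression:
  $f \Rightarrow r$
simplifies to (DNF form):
$r \vee \neg f$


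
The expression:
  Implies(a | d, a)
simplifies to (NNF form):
a | ~d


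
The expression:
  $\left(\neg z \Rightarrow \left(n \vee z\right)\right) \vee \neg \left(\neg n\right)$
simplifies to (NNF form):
$n \vee z$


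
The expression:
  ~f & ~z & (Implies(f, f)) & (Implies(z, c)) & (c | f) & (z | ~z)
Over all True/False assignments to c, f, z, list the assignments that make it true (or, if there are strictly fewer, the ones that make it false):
is true only for:
  c=True, f=False, z=False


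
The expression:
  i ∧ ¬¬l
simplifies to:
i ∧ l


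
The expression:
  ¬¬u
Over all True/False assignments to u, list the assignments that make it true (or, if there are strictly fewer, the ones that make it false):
is true only for:
  u=True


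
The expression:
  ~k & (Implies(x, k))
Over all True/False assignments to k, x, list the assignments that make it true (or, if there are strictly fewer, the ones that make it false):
is true only for:
  k=False, x=False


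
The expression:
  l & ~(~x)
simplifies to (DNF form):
l & x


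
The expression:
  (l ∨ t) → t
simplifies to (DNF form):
t ∨ ¬l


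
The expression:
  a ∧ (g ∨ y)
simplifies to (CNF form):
a ∧ (g ∨ y)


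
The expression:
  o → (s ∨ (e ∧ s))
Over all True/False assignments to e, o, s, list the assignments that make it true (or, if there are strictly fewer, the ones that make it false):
is false only for:
  e=False, o=True, s=False;
  e=True, o=True, s=False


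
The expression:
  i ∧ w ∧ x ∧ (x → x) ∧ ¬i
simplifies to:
False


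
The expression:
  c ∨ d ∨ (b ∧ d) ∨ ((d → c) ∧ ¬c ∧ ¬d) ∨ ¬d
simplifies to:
True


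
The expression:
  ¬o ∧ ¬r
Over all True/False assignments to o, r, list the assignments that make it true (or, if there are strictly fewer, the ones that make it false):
is true only for:
  o=False, r=False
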